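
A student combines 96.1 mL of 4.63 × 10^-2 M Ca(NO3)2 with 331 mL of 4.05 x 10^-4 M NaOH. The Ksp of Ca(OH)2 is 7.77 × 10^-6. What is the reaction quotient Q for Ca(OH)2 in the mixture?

Q = 1.03 × 10^-9

Total volume = 96.1 + 331 = 427.1 mL.
[Ca^2+] = 4.63 x 10^-2 × (96.1/427.1) = 1.042 × 10^-2 M
[OH^-] = 4.05 × 10^-4 × (331/427.1) = 3.139 × 10^-4 M
Ca(OH)2(s) <=> Ca^2+ + 2 OH^-, so Q = [Ca^2+][OH^-]^2
Q = (1.042 × 10^-2)(3.139 x 10^-4)^2 = 1.03 × 10^-9
Q < Ksp, so no precipitate of Ca(OH)2 forms.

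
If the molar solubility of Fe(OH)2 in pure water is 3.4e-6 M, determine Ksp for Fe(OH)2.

Fe(OH)2(s) ⇌ Fe^2+ + 2 OH^-
Let s = molar solubility. Then [Fe^2+] = s and [OH^-] = 2s.
Ksp = [Fe^2+][OH^-]^2
Substituting: Ksp = s(2s)^2 = 4s^3
Ksp = 4 × (3.4 × 10^-6)^3 = 1.6 × 10^-16

Ksp ≈ 1.6 × 10^-16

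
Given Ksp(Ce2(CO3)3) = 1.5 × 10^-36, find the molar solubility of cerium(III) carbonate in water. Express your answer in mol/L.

Ce2(CO3)3(s) <=> 2 Ce^3+ + 3 CO3^2-
Ksp = [Ce^3+]^2[CO3^2-]^3
Let s = molar solubility. Then [Ce^3+] = 2s and [CO3^2-] = 3s.
Ksp = (2s)^2(3s)^3 = 108s^5
s^5 = 1.5 × 10^-36 / 108, so s = 2.7 × 10^-8 M

s = 2.7 × 10^-8 M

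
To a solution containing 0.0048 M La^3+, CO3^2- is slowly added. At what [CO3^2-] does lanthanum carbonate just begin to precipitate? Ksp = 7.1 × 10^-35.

1.5 x 10^-10 M

La2(CO3)3(s) <=> 2 La^3+ + 3 CO3^2-
Ksp = [La^3+]^2[CO3^2-]^3
Precipitation begins when Q = Ksp. With [La^3+] = 0.0048 M:
7.1 × 10^-35 = (0.0048)^2 × [CO3^2-]^3
[CO3^2-] = (7.1 × 10^-35 / 2.30 × 10^-5)^(1/3) = 1.5 x 10^-10 M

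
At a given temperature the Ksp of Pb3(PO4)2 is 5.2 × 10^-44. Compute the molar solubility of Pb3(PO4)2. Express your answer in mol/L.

s ≈ 8.6 x 10^-10 M

Pb3(PO4)2(s) ⇌ 3 Pb^2+(aq) + 2 PO4^3-(aq)
Ksp = [Pb^2+]^3[PO4^3-]^2
With molar solubility s: [Pb^2+] = 3s, [PO4^3-] = 2s.
Substituting: Ksp = (3s)^3(2s)^2 = 108s^5
s = (5.2 × 10^-44 / 108)^(1/5) = 8.6 × 10^-10 M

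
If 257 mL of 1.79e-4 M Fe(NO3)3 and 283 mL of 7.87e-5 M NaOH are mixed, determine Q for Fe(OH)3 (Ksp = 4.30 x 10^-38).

Total volume = 257 + 283 = 540 mL.
[Fe^3+] = 1.79 × 10^-4 × (257/540) = 8.519 x 10^-5 M
[OH^-] = 7.87 × 10^-5 × (283/540) = 4.124 × 10^-5 M
Fe(OH)3(s) <=> Fe^3+(aq) + 3 OH^-(aq), so Q = [Fe^3+][OH^-]^3
Q = (8.519 × 10^-5)(4.124 x 10^-5)^3 = 5.98 × 10^-18
Q > Ksp, so Fe(OH)3 will precipitate.

5.98e-18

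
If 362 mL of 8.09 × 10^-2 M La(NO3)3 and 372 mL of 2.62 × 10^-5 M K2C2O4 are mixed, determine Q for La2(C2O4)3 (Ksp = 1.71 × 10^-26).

Q ≈ 3.73 × 10^-18

Total volume = 362 + 372 = 734 mL.
[La^3+] = 8.09 × 10^-2 × (362/734) = 3.990 × 10^-2 M
[C2O4^2-] = 2.62 x 10^-5 × (372/734) = 1.328 × 10^-5 M
La2(C2O4)3(s) ⇌ 2 La^3+ + 3 C2O4^2-, so Q = [La^3+]^2[C2O4^2-]^3
Q = (3.990 × 10^-2)^2(1.328 x 10^-5)^3 = 3.73 × 10^-18
Q > Ksp, so La2(C2O4)3 will precipitate.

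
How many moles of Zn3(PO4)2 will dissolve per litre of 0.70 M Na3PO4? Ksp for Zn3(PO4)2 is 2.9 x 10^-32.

Zn3(PO4)2(s) <=> 3 Zn^2+(aq) + 2 PO4^3-(aq)
Ksp = [Zn^2+]^3[PO4^3-]^2
Let s be the molar solubility in this solution. [Zn^2+] = 3s, [PO4^3-] = 0.70 + 2s ≈ 0.70 (since PO4^3- from Na3PO4 dominates).
Ksp ≈ (3s)^3 × (0.70)^2
s = 1.3 × 10^-11 M
Check: 2s = 2.6 x 10^-11 ≪ 0.70, so the approximation is valid.

1.3 x 10^-11 M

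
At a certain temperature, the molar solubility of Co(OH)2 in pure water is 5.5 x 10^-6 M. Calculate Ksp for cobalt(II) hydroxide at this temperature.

6.7 × 10^-16

Co(OH)2(s) <=> Co^2+(aq) + 2 OH^-(aq)
Let s = molar solubility. Then [Co^2+] = s and [OH^-] = 2s.
Ksp = [Co^2+][OH^-]^2
Substituting: Ksp = s(2s)^2 = 4s^3
With s = 5.5 × 10^-6: Ksp = 6.7 x 10^-16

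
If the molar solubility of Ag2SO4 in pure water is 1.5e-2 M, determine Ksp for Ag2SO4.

Ag2SO4(s) ⇌ 2 Ag^+(aq) + SO4^2-(aq)
Let s = molar solubility. Then [Ag^+] = 2s and [SO4^2-] = s.
Ksp = [Ag^+]^2[SO4^2-]
Substituting: Ksp = (2s)^2s = 4s^3
Ksp = 4 × (1.5 × 10^-2)^3 = 1.4 × 10^-5

Ksp = 1.4 x 10^-5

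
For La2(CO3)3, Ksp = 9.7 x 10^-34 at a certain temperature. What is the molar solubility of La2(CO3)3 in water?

9.8 × 10^-8 M

La2(CO3)3(s) <=> 2 La^3+ + 3 CO3^2-
Ksp = [La^3+]^2[CO3^2-]^3
For each mole of La2(CO3)3 that dissolves: [La^3+] = 2s, [CO3^2-] = 3s.
Substituting: Ksp = (2s)^2(3s)^3 = 108s^5
s^5 = 9.7 x 10^-34 / 108, so s = 9.8 × 10^-8 M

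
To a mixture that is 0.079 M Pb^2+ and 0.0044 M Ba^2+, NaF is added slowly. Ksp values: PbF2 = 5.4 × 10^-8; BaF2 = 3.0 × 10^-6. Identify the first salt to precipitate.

Precipitation of each salt starts when its ion product equals its Ksp.
For PbF2: 5.4 × 10^-8 = 0.079 × [F^-]^2  ⇒  [F^-] = 8.3 x 10^-4 M.
For BaF2: 3.0 × 10^-6 = 0.0044 × [F^-]^2  ⇒  [F^-] = 2.6 × 10^-2 M.
The salt with the lower threshold [F^-] precipitates first: PbF2.

PbF2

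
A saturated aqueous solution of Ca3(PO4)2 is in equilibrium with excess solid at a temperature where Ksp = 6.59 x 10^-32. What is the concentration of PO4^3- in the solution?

Ca3(PO4)2(s) <=> 3 Ca^2+ + 2 PO4^3-
Ksp = [Ca^2+]^3[PO4^3-]^2
Let s = molar solubility. Then [Ca^2+] = 3s and [PO4^3-] = 2s.
Substituting: Ksp = (3s)^3(2s)^2 = 108s^5
s^5 = 6.59 x 10^-32 / 108, so s = 2.276 × 10^-7 M
[PO4^3-] = 2s = 4.55 × 10^-7 M

4.55e-7 M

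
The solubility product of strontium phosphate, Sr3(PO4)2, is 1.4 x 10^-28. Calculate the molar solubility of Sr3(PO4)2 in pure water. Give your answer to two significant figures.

Sr3(PO4)2(s) <=> 3 Sr^2+ + 2 PO4^3-
Ksp = [Sr^2+]^3[PO4^3-]^2
With molar solubility s: [Sr^2+] = 3s, [PO4^3-] = 2s.
Substituting: Ksp = (3s)^3(2s)^2 = 108s^5
s^5 = 1.4 x 10^-28 / 108, so s = 1.1 × 10^-6 M

1.1e-6 M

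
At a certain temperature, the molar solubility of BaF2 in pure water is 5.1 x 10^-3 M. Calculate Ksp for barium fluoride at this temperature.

Ksp = 5.3 × 10^-7

BaF2(s) ⇌ Ba^2+(aq) + 2 F^-(aq)
If s mol/L of BaF2 dissolves, [Ba^2+] = s and [F^-] = 2s.
Ksp = [Ba^2+][F^-]^2
Ksp = s(2s)^2 = 4s^3
With s = 5.1 × 10^-3: Ksp = 5.3 × 10^-7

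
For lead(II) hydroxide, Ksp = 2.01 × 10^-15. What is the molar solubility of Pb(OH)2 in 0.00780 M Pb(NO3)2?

s ≈ 2.54e-7 M

Pb(OH)2(s) ⇌ Pb^2+(aq) + 2 OH^-(aq)
Ksp = [Pb^2+][OH^-]^2
If s mol/L dissolves here, [Pb^2+] = 0.00780 + s ≈ 0.00780, [OH^-] = 2s (common-ion effect: Pb^2+ is already 0.00780 M).
Ksp ≈ 0.00780 × (2s)^2
s = 2.54 × 10^-7 M
Check: s = 2.5 × 10^-7 ≪ 0.00780, so the approximation is valid.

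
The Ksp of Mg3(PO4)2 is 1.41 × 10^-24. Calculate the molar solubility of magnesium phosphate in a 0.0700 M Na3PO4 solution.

Mg3(PO4)2(s) ⇌ 3 Mg^2+(aq) + 2 PO4^3-(aq)
Ksp = [Mg^2+]^3[PO4^3-]^2
Let s be the molar solubility in this solution. [Mg^2+] = 3s, [PO4^3-] = 0.0700 + 2s ≈ 0.0700 (common-ion effect: PO4^3- is already 0.0700 M).
Ksp ≈ (3s)^3 × (0.0700)^2
s = 2.20 × 10^-8 M
Check: 2s = 4.4 × 10^-8 ≪ 0.0700, so the approximation is valid.

2.20e-8 M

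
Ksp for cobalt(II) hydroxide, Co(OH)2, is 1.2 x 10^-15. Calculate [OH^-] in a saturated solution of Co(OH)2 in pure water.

[OH^-] ≈ 1.3 × 10^-5 M

Co(OH)2(s) <=> Co^2+(aq) + 2 OH^-(aq)
Ksp = [Co^2+][OH^-]^2
With molar solubility s: [Co^2+] = s, [OH^-] = 2s.
So Ksp = s × (2s)^2 = 4s^3
s^3 = 1.2 x 10^-15 / 4, so s = 6.69 × 10^-6 M
[OH^-] = 2s = 1.3 x 10^-5 M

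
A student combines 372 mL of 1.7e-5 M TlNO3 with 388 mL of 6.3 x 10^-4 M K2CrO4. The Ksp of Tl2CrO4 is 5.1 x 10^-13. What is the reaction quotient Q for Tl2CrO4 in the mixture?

Total volume = 372 + 388 = 760 mL.
[Tl^+] = 1.7 x 10^-5 × (372/760) = 8.32 × 10^-6 M
[CrO4^2-] = 6.3 × 10^-4 × (388/760) = 3.22 x 10^-4 M
Tl2CrO4(s) <=> 2 Tl^+ + CrO4^2-, so Q = [Tl^+]^2[CrO4^2-]
Q = (8.32 × 10^-6)^2(3.22 x 10^-4) = 2.2 x 10^-14
Q < Ksp, so no precipitate of Tl2CrO4 forms.

Q = 2.2 × 10^-14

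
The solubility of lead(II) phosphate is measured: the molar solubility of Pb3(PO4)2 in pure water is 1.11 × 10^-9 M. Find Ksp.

Ksp ≈ 1.82 × 10^-43

Pb3(PO4)2(s) ⇌ 3 Pb^2+ + 2 PO4^3-
Let s = molar solubility. Then [Pb^2+] = 3s and [PO4^3-] = 2s.
Ksp = [Pb^2+]^3[PO4^3-]^2
Substituting: Ksp = (3s)^3(2s)^2 = 108s^5
With s = 1.11 x 10^-9: Ksp = 1.82 x 10^-43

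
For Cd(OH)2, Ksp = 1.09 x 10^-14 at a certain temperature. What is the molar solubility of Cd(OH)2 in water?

Cd(OH)2(s) ⇌ Cd^2+(aq) + 2 OH^-(aq)
Ksp = [Cd^2+][OH^-]^2
Let s = molar solubility. Then [Cd^2+] = s and [OH^-] = 2s.
Ksp = s(2s)^2 = 4s^3
s^3 = 1.09 x 10^-14 / 4, so s = 1.40 × 10^-5 M

1.40 × 10^-5 M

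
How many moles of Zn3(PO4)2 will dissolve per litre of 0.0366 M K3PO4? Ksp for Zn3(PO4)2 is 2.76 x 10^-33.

4.24e-11 M

Zn3(PO4)2(s) ⇌ 3 Zn^2+ + 2 PO4^3-
Ksp = [Zn^2+]^3[PO4^3-]^2
Let s = moles of Zn3(PO4)2 that dissolve per litre. [Zn^2+] = 3s, [PO4^3-] = 0.0366 + 2s ≈ 0.0366 (common-ion effect: PO4^3- is already 0.0366 M).
Ksp ≈ (3s)^3 × (0.0366)^2
s = 4.24 x 10^-11 M
Check: 2s = 8.5 × 10^-11 ≪ 0.0366, so the approximation is valid.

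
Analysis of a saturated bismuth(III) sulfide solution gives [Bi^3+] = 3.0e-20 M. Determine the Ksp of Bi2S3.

Bi2S3(s) <=> 2 Bi^3+ + 3 S^2-
Stoichiometry gives [S^2-] = (3/2)[Bi^3+] = 4.50 x 10^-20 M.
Ksp = [Bi^3+]^2[S^2-]^3
Ksp = (3.0 x 10^-20)^2 × (4.50 × 10^-20)^3 = 8.2 x 10^-98

Ksp ≈ 8.2 x 10^-98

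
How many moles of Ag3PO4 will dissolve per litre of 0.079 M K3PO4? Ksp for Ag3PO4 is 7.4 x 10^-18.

s = 1.5 × 10^-6 M

Ag3PO4(s) ⇌ 3 Ag^+(aq) + PO4^3-(aq)
Ksp = [Ag^+]^3[PO4^3-]
Let s = moles of Ag3PO4 that dissolve per litre. [Ag^+] = 3s, [PO4^3-] = 0.079 + s ≈ 0.079 (since PO4^3- from K3PO4 dominates).
Ksp ≈ (3s)^3 × 0.079
s = 1.5 x 10^-6 M
Check: s = 1.5 × 10^-6 ≪ 0.079, so the approximation is valid.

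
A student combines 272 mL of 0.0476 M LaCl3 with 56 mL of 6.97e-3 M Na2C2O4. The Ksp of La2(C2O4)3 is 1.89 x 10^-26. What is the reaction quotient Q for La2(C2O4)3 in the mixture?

Total volume = 272 + 56 = 328 mL.
[La^3+] = 4.76 × 10^-2 × (272/328) = 3.947 × 10^-2 M
[C2O4^2-] = 6.97 × 10^-3 × (56/328) = 1.190 x 10^-3 M
La2(C2O4)3(s) ⇌ 2 La^3+ + 3 C2O4^2-, so Q = [La^3+]^2[C2O4^2-]^3
Q = (3.947 × 10^-2)^2(1.190 × 10^-3)^3 = 2.63 × 10^-12
Q > Ksp, so La2(C2O4)3 will precipitate.

Q = 2.63 × 10^-12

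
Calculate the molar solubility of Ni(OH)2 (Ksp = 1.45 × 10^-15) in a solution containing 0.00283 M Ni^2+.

s ≈ 3.58 × 10^-7 M

Ni(OH)2(s) <=> Ni^2+ + 2 OH^-
Ksp = [Ni^2+][OH^-]^2
If s mol/L dissolves here, [Ni^2+] = 0.00283 + s ≈ 0.00283, [OH^-] = 2s (Ksp is small, so little additional dissolves).
Ksp ≈ 0.00283 × (2s)^2
s = 3.58 x 10^-7 M
Check: s = 3.6 x 10^-7 ≪ 0.00283, so the approximation is valid.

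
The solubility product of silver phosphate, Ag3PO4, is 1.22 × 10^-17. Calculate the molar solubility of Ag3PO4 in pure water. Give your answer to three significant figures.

s = 2.59 × 10^-5 M

Ag3PO4(s) ⇌ 3 Ag^+(aq) + PO4^3-(aq)
Ksp = [Ag^+]^3[PO4^3-]
If s mol/L of Ag3PO4 dissolves, [Ag^+] = 3s and [PO4^3-] = s.
So Ksp = (3s)^3 × s = 27s^4
Solving, s = (1.22 × 10^-17/27)^(1/4) = 2.59 × 10^-5 M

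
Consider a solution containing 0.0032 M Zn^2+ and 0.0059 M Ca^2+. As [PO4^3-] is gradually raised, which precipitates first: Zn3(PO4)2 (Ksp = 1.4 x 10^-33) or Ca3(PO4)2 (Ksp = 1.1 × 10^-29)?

Each salt begins to precipitate when Q = Ksp, i.e. when [PO4^3-] reaches its threshold.
For Zn3(PO4)2: 1.4 x 10^-33 = (0.0032)^3 × [PO4^3-]^2  ⇒  [PO4^3-] = 2.1 × 10^-13 M.
For Ca3(PO4)2: 1.1 × 10^-29 = (0.0059)^3 × [PO4^3-]^2  ⇒  [PO4^3-] = 7.3 × 10^-12 M.
The salt with the lower threshold [PO4^3-] precipitates first: Zn3(PO4)2.

Zn3(PO4)2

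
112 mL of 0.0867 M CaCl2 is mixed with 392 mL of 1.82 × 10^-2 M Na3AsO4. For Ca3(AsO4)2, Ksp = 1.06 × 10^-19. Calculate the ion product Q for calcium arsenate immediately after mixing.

Total volume = 112 + 392 = 504 mL.
[Ca^2+] = 8.67 × 10^-2 × (112/504) = 1.927 × 10^-2 M
[AsO4^3-] = 1.82 × 10^-2 × (392/504) = 1.416 × 10^-2 M
Ca3(AsO4)2(s) ⇌ 3 Ca^2+ + 2 AsO4^3-, so Q = [Ca^2+]^3[AsO4^3-]^2
Q = (1.927 x 10^-2)^3(1.416 × 10^-2)^2 = 1.43 x 10^-9
Q > Ksp, so Ca3(AsO4)2 will precipitate.

Q = 1.43e-9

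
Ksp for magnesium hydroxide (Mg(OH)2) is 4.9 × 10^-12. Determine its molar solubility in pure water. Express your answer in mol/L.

s ≈ 1.1 x 10^-4 M

Mg(OH)2(s) ⇌ Mg^2+(aq) + 2 OH^-(aq)
Ksp = [Mg^2+][OH^-]^2
With molar solubility s: [Mg^2+] = s, [OH^-] = 2s.
Ksp = s(2s)^2 = 4s^3
s^3 = 4.9 × 10^-12 / 4, so s = 1.1 × 10^-4 M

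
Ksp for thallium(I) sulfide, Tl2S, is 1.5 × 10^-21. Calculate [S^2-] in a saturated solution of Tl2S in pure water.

Tl2S(s) ⇌ 2 Tl^+ + S^2-
Ksp = [Tl^+]^2[S^2-]
With molar solubility s: [Tl^+] = 2s, [S^2-] = s.
Ksp = (2s)^2s = 4s^3
Solving, s = (1.5 × 10^-21/4)^(1/3) = 7.21 × 10^-8 M
[S^2-] = s = 7.2 × 10^-8 M

7.2e-8 M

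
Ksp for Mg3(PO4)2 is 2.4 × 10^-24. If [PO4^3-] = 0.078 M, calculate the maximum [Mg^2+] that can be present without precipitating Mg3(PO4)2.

[Mg^2+] = 7.3 x 10^-8 M

Mg3(PO4)2(s) ⇌ 3 Mg^2+(aq) + 2 PO4^3-(aq)
Ksp = [Mg^2+]^3[PO4^3-]^2
Precipitation begins when Q = Ksp. With [PO4^3-] = 0.078 M:
2.4 × 10^-24 = (0.078)^2 × [Mg^2+]^3
[Mg^2+] = (2.4 × 10^-24 / 6.08 × 10^-3)^(1/3) = 7.3 x 10^-8 M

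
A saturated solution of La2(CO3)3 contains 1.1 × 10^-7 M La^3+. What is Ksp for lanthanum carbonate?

La2(CO3)3(s) ⇌ 2 La^3+ + 3 CO3^2-
Stoichiometry gives [CO3^2-] = (3/2)[La^3+] = 1.65 × 10^-7 M.
Ksp = [La^3+]^2[CO3^2-]^3
Ksp = (1.1 × 10^-7)^2 × (1.65 × 10^-7)^3 = 5.4 × 10^-35

5.4 x 10^-35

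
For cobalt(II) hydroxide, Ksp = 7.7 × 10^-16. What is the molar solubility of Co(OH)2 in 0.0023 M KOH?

1.5 × 10^-10 M

Co(OH)2(s) <=> Co^2+ + 2 OH^-
Ksp = [Co^2+][OH^-]^2
Let s be the molar solubility in this solution. [Co^2+] = s, [OH^-] = 0.0023 + 2s ≈ 0.0023 (since OH^- from KOH dominates).
Ksp ≈ s × (0.0023)^2
s = 1.5 × 10^-10 M
Check: 2s = 2.9 × 10^-10 ≪ 0.0023, so the approximation is valid.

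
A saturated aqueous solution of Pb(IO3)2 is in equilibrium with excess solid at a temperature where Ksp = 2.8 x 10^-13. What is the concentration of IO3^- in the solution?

Pb(IO3)2(s) <=> Pb^2+ + 2 IO3^-
Ksp = [Pb^2+][IO3^-]^2
Let s = molar solubility. Then [Pb^2+] = s and [IO3^-] = 2s.
So Ksp = s × (2s)^2 = 4s^3
Solving, s = (2.8 x 10^-13/4)^(1/3) = 4.12 × 10^-5 M
[IO3^-] = 2s = 8.2 × 10^-5 M

[IO3^-] ≈ 8.2 × 10^-5 M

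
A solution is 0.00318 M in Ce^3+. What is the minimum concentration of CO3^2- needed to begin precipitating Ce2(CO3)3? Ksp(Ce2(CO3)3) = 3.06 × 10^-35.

Ce2(CO3)3(s) ⇌ 2 Ce^3+ + 3 CO3^2-
Ksp = [Ce^3+]^2[CO3^2-]^3
Precipitation begins when Q = Ksp. With [Ce^3+] = 0.00318 M:
3.06 × 10^-35 = (0.00318)^2 × [CO3^2-]^3
[CO3^2-] = (3.06 × 10^-35 / 1.011 × 10^-5)^(1/3) = 1.45 × 10^-10 M

[CO3^2-] = 1.45 × 10^-10 M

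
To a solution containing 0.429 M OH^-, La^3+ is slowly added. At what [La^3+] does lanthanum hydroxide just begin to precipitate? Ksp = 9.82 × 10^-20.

[La^3+] ≈ 1.24e-18 M

La(OH)3(s) ⇌ La^3+ + 3 OH^-
Ksp = [La^3+][OH^-]^3
Precipitation begins when Q = Ksp. With [OH^-] = 0.429 M:
9.82 × 10^-20 = (0.429)^3 × [La^3+]
[La^3+] = (9.82 × 10^-20 / 7.895 × 10^-2) = 1.24 × 10^-18 M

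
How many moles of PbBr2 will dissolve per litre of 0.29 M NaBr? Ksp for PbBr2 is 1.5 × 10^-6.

s = 1.8 × 10^-5 M

PbBr2(s) <=> Pb^2+(aq) + 2 Br^-(aq)
Ksp = [Pb^2+][Br^-]^2
Let s = moles of PbBr2 that dissolve per litre. [Pb^2+] = s, [Br^-] = 0.29 + 2s ≈ 0.29 (Ksp is small, so little additional dissolves).
Ksp ≈ s × (0.29)^2
s = 1.8 x 10^-5 M
Check: 2s = 3.6 × 10^-5 ≪ 0.29, so the approximation is valid.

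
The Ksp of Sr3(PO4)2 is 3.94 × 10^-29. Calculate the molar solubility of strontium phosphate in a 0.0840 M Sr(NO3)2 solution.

Sr3(PO4)2(s) <=> 3 Sr^2+ + 2 PO4^3-
Ksp = [Sr^2+]^3[PO4^3-]^2
Let s be the molar solubility in this solution. [Sr^2+] = 0.0840 + 3s ≈ 0.0840, [PO4^3-] = 2s (Ksp is small, so little additional dissolves).
Ksp ≈ (0.0840)^3 × (2s)^2
s = 1.29 x 10^-13 M
Check: 3s = 3.9 × 10^-13 ≪ 0.0840, so the approximation is valid.

s = 1.29e-13 M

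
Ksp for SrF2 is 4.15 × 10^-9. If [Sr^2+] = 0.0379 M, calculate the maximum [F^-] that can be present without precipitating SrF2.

SrF2(s) ⇌ Sr^2+(aq) + 2 F^-(aq)
Ksp = [Sr^2+][F^-]^2
Precipitation begins when Q = Ksp. With [Sr^2+] = 0.0379 M:
4.15 × 10^-9 = (0.0379) × [F^-]^2
[F^-] = (4.15 × 10^-9 / 3.79 x 10^-2)^(1/2) = 3.31 × 10^-4 M

3.31e-4 M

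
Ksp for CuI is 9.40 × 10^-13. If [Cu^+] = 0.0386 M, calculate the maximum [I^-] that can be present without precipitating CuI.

[I^-] ≈ 2.44e-11 M

CuI(s) ⇌ Cu^+(aq) + I^-(aq)
Ksp = [Cu^+][I^-]
Precipitation begins when Q = Ksp. With [Cu^+] = 0.0386 M:
9.40 × 10^-13 = (0.0386) × [I^-]
[I^-] = (9.40 × 10^-13 / 3.86 x 10^-2) = 2.44 × 10^-11 M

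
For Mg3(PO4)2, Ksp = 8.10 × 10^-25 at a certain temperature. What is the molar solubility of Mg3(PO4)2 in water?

5.96 × 10^-6 M

Mg3(PO4)2(s) ⇌ 3 Mg^2+ + 2 PO4^3-
Ksp = [Mg^2+]^3[PO4^3-]^2
Let s = molar solubility. Then [Mg^2+] = 3s and [PO4^3-] = 2s.
Ksp = (3s)^3(2s)^2 = 108s^5
Solving, s = (8.10 × 10^-25/108)^(1/5) = 5.96 x 10^-6 M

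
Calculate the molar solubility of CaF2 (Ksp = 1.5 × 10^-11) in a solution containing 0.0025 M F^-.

2.4 × 10^-6 M

CaF2(s) ⇌ Ca^2+(aq) + 2 F^-(aq)
Ksp = [Ca^2+][F^-]^2
If s mol/L dissolves here, [Ca^2+] = s, [F^-] = 0.0025 + 2s ≈ 0.0025 (since the F^- already present dominates).
Ksp ≈ s × (0.0025)^2
s = 2.4 × 10^-6 M
Check: 2s = 4.8 × 10^-6 ≪ 0.0025, so the approximation is valid.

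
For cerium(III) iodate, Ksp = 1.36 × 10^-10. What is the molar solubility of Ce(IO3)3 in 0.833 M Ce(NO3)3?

Ce(IO3)3(s) <=> Ce^3+(aq) + 3 IO3^-(aq)
Ksp = [Ce^3+][IO3^-]^3
Let s be the molar solubility in this solution. [Ce^3+] = 0.833 + s ≈ 0.833, [IO3^-] = 3s (since Ce^3+ from Ce(NO3)3 dominates).
Ksp ≈ 0.833 × (3s)^3
s = 1.82 × 10^-4 M
Check: s = 1.8 x 10^-4 ≪ 0.833, so the approximation is valid.

s = 1.82 × 10^-4 M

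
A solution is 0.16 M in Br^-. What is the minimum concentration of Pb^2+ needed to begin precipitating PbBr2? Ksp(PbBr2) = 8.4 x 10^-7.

PbBr2(s) <=> Pb^2+ + 2 Br^-
Ksp = [Pb^2+][Br^-]^2
Precipitation begins when Q = Ksp. With [Br^-] = 0.16 M:
8.4 x 10^-7 = (0.16)^2 × [Pb^2+]
[Pb^2+] = (8.4 x 10^-7 / 2.56 x 10^-2) = 3.3 × 10^-5 M

3.3 × 10^-5 M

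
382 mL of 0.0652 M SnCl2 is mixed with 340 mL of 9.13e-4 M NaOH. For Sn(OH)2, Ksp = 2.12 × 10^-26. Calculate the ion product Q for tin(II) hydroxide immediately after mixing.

Total volume = 382 + 340 = 722 mL.
[Sn^2+] = 6.52 x 10^-2 × (382/722) = 3.450 x 10^-2 M
[OH^-] = 9.13 × 10^-4 × (340/722) = 4.299 x 10^-4 M
Sn(OH)2(s) ⇌ Sn^2+(aq) + 2 OH^-(aq), so Q = [Sn^2+][OH^-]^2
Q = (3.450 × 10^-2)(4.299 × 10^-4)^2 = 6.38 × 10^-9
Q > Ksp, so Sn(OH)2 will precipitate.

Q = 6.38 × 10^-9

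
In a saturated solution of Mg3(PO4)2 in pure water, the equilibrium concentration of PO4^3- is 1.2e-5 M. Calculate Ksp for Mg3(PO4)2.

8.4 x 10^-25

Mg3(PO4)2(s) ⇌ 3 Mg^2+(aq) + 2 PO4^3-(aq)
Stoichiometry gives [Mg^2+] = (3/2)[PO4^3-] = 1.80 x 10^-5 M.
Ksp = [Mg^2+]^3[PO4^3-]^2
Ksp = (1.80 × 10^-5)^3 × (1.2 x 10^-5)^2 = 8.4 × 10^-25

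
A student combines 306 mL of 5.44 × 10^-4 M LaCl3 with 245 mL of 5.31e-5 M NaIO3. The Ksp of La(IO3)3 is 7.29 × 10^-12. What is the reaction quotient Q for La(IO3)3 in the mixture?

3.98 × 10^-18

Total volume = 306 + 245 = 551 mL.
[La^3+] = 5.44 × 10^-4 × (306/551) = 3.021 x 10^-4 M
[IO3^-] = 5.31 x 10^-5 × (245/551) = 2.361 × 10^-5 M
La(IO3)3(s) <=> La^3+(aq) + 3 IO3^-(aq), so Q = [La^3+][IO3^-]^3
Q = (3.021 × 10^-4)(2.361 × 10^-5)^3 = 3.98 × 10^-18
Q < Ksp, so no precipitate of La(IO3)3 forms.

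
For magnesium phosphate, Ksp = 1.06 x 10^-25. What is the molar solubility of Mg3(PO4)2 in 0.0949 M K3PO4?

s ≈ 7.58 × 10^-9 M

Mg3(PO4)2(s) ⇌ 3 Mg^2+ + 2 PO4^3-
Ksp = [Mg^2+]^3[PO4^3-]^2
Let s be the molar solubility in this solution. [Mg^2+] = 3s, [PO4^3-] = 0.0949 + 2s ≈ 0.0949 (Ksp is small, so little additional dissolves).
Ksp ≈ (3s)^3 × (0.0949)^2
s = 7.58 x 10^-9 M
Check: 2s = 1.5 × 10^-8 ≪ 0.0949, so the approximation is valid.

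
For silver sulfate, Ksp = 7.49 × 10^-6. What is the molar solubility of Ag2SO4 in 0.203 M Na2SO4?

Ag2SO4(s) <=> 2 Ag^+ + SO4^2-
Ksp = [Ag^+]^2[SO4^2-]
Let s be the molar solubility in this solution. [Ag^+] = 2s, [SO4^2-] = 0.203 + s ≈ 0.203 (since SO4^2- from Na2SO4 dominates).
Ksp ≈ (2s)^2 × 0.203
s = 3.04 × 10^-3 M
Check: s = 3.0 × 10^-3 ≪ 0.203, so the approximation is valid.

s ≈ 3.04e-3 M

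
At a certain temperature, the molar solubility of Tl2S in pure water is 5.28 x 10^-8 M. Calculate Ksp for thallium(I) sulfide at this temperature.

Tl2S(s) <=> 2 Tl^+(aq) + S^2-(aq)
For each mole of Tl2S that dissolves: [Tl^+] = 2s, [S^2-] = s.
Ksp = [Tl^+]^2[S^2-]
Substituting: Ksp = (2s)^2s = 4s^3
With s = 5.28 × 10^-8: Ksp = 5.89 x 10^-22

Ksp ≈ 5.89 × 10^-22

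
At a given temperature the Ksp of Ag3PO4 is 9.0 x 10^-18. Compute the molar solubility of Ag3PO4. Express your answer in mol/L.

Ag3PO4(s) ⇌ 3 Ag^+(aq) + PO4^3-(aq)
Ksp = [Ag^+]^3[PO4^3-]
If s mol/L of Ag3PO4 dissolves, [Ag^+] = 3s and [PO4^3-] = s.
So Ksp = (3s)^3 × s = 27s^4
s^4 = 9.0 x 10^-18 / 27, so s = 2.4 × 10^-5 M

2.4e-5 M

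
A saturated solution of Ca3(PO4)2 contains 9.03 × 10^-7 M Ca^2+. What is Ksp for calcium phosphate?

Ca3(PO4)2(s) <=> 3 Ca^2+(aq) + 2 PO4^3-(aq)
Stoichiometry gives [PO4^3-] = (2/3)[Ca^2+] = 6.020 × 10^-7 M.
Ksp = [Ca^2+]^3[PO4^3-]^2
Ksp = (9.03 x 10^-7)^3 × (6.020 × 10^-7)^2 = 2.67 × 10^-31

Ksp = 2.67 × 10^-31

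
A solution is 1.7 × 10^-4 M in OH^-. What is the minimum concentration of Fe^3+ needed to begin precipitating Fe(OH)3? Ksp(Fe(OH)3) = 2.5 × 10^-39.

Fe(OH)3(s) ⇌ Fe^3+(aq) + 3 OH^-(aq)
Ksp = [Fe^3+][OH^-]^3
Precipitation begins when Q = Ksp. With [OH^-] = 1.7 × 10^-4 M:
2.5 × 10^-39 = (1.7 × 10^-4)^3 × [Fe^3+]
[Fe^3+] = (2.5 × 10^-39 / 4.91 x 10^-12) = 5.1 x 10^-28 M

[Fe^3+] ≈ 5.1e-28 M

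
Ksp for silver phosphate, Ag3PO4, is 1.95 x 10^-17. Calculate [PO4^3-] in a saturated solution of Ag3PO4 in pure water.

2.92 × 10^-5 M

Ag3PO4(s) ⇌ 3 Ag^+ + PO4^3-
Ksp = [Ag^+]^3[PO4^3-]
With molar solubility s: [Ag^+] = 3s, [PO4^3-] = s.
Ksp = (3s)^3s = 27s^4
Solving, s = (1.95 x 10^-17/27)^(1/4) = 2.915 × 10^-5 M
[PO4^3-] = s = 2.92 x 10^-5 M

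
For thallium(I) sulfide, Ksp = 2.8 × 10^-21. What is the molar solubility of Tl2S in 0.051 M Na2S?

s = 1.2 x 10^-10 M

Tl2S(s) <=> 2 Tl^+(aq) + S^2-(aq)
Ksp = [Tl^+]^2[S^2-]
Let s be the molar solubility in this solution. [Tl^+] = 2s, [S^2-] = 0.051 + s ≈ 0.051 (common-ion effect: S^2- is already 0.051 M).
Ksp ≈ (2s)^2 × 0.051
s = 1.2 × 10^-10 M
Check: s = 1.2 x 10^-10 ≪ 0.051, so the approximation is valid.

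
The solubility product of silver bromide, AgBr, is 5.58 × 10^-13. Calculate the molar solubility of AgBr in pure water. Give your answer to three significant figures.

AgBr(s) <=> Ag^+ + Br^-
Ksp = [Ag^+][Br^-]
If s mol/L of AgBr dissolves, [Ag^+] = s and [Br^-] = s.
Ksp = s^2
s = (5.58 × 10^-13)^(1/2) = 7.47 x 10^-7 M

s ≈ 7.47 × 10^-7 M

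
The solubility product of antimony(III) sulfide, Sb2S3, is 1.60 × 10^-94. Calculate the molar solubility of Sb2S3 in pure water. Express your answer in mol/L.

Sb2S3(s) ⇌ 2 Sb^3+(aq) + 3 S^2-(aq)
Ksp = [Sb^3+]^2[S^2-]^3
Let s = molar solubility. Then [Sb^3+] = 2s and [S^2-] = 3s.
Substituting: Ksp = (2s)^2(3s)^3 = 108s^5
s^5 = 1.60 × 10^-94 / 108, so s = 6.83 × 10^-20 M

s = 6.83 × 10^-20 M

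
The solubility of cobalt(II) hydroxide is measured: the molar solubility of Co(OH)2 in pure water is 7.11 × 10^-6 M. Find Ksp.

Co(OH)2(s) ⇌ Co^2+(aq) + 2 OH^-(aq)
If s mol/L of Co(OH)2 dissolves, [Co^2+] = s and [OH^-] = 2s.
Ksp = [Co^2+][OH^-]^2
Substituting: Ksp = s(2s)^2 = 4s^3
With s = 7.11 × 10^-6: Ksp = 1.44 × 10^-15

Ksp = 1.44 x 10^-15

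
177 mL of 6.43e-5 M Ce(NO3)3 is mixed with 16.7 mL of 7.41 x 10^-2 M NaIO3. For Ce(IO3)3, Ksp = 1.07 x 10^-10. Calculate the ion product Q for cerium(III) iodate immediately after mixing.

1.53 × 10^-11

Total volume = 177 + 16.7 = 193.7 mL.
[Ce^3+] = 6.43 x 10^-5 × (177/193.7) = 5.876 × 10^-5 M
[IO3^-] = 7.41 × 10^-2 × (16.7/193.7) = 6.389 × 10^-3 M
Ce(IO3)3(s) ⇌ Ce^3+ + 3 IO3^-, so Q = [Ce^3+][IO3^-]^3
Q = (5.876 × 10^-5)(6.389 × 10^-3)^3 = 1.53 x 10^-11
Q < Ksp, so no precipitate of Ce(IO3)3 forms.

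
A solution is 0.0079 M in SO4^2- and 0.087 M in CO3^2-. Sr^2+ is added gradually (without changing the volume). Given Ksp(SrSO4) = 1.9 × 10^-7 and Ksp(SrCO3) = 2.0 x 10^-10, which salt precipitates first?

SrCO3

Precipitation of each salt starts when its ion product equals its Ksp.
For SrSO4: 1.9 × 10^-7 = 0.0079 × [Sr^2+]  ⇒  [Sr^2+] = 2.4 × 10^-5 M.
For SrCO3: 2.0 x 10^-10 = 0.087 × [Sr^2+]  ⇒  [Sr^2+] = 2.3 × 10^-9 M.
The salt with the lower threshold [Sr^2+] precipitates first: SrCO3.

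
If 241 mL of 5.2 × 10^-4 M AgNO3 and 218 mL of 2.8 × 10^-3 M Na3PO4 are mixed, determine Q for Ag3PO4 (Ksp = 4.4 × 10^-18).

Total volume = 241 + 218 = 459 mL.
[Ag^+] = 5.2 x 10^-4 × (241/459) = 2.73 x 10^-4 M
[PO4^3-] = 2.8 x 10^-3 × (218/459) = 1.33 × 10^-3 M
Ag3PO4(s) ⇌ 3 Ag^+(aq) + PO4^3-(aq), so Q = [Ag^+]^3[PO4^3-]
Q = (2.73 x 10^-4)^3(1.33 x 10^-3) = 2.7 x 10^-14
Q > Ksp, so Ag3PO4 will precipitate.

Q ≈ 2.7 x 10^-14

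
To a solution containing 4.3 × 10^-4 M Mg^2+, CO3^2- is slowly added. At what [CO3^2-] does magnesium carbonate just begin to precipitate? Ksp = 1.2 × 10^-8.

[CO3^2-] ≈ 2.8e-5 M

MgCO3(s) <=> Mg^2+ + CO3^2-
Ksp = [Mg^2+][CO3^2-]
Precipitation begins when Q = Ksp. With [Mg^2+] = 4.3 × 10^-4 M:
1.2 × 10^-8 = (4.3 × 10^-4) × [CO3^2-]
[CO3^2-] = (1.2 × 10^-8 / 4.3 × 10^-4) = 2.8 × 10^-5 M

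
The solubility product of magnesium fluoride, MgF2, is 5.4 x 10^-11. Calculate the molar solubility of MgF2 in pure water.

MgF2(s) ⇌ Mg^2+ + 2 F^-
Ksp = [Mg^2+][F^-]^2
With molar solubility s: [Mg^2+] = s, [F^-] = 2s.
So Ksp = s × (2s)^2 = 4s^3
Solving, s = (5.4 x 10^-11/4)^(1/3) = 2.4 × 10^-4 M

s = 2.4e-4 M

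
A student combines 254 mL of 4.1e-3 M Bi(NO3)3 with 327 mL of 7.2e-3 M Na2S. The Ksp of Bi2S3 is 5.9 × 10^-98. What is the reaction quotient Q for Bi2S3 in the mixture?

Total volume = 254 + 327 = 581 mL.
[Bi^3+] = 4.1 × 10^-3 × (254/581) = 1.79 x 10^-3 M
[S^2-] = 7.2 x 10^-3 × (327/581) = 4.05 x 10^-3 M
Bi2S3(s) ⇌ 2 Bi^3+(aq) + 3 S^2-(aq), so Q = [Bi^3+]^2[S^2-]^3
Q = (1.79 x 10^-3)^2(4.05 × 10^-3)^3 = 2.1 × 10^-13
Q > Ksp, so Bi2S3 will precipitate.

2.1 × 10^-13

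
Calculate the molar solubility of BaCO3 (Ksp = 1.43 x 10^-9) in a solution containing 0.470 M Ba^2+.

BaCO3(s) ⇌ Ba^2+(aq) + CO3^2-(aq)
Ksp = [Ba^2+][CO3^2-]
Let s be the molar solubility in this solution. [Ba^2+] = 0.470 + s ≈ 0.470, [CO3^2-] = s (Ksp is small, so little additional dissolves).
Ksp ≈ 0.470 × s
s = 3.04 x 10^-9 M
Check: s = 3.0 × 10^-9 ≪ 0.470, so the approximation is valid.

3.04e-9 M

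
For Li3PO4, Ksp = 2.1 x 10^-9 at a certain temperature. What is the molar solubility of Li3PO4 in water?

3.0 × 10^-3 M

Li3PO4(s) <=> 3 Li^+ + PO4^3-
Ksp = [Li^+]^3[PO4^3-]
If s mol/L of Li3PO4 dissolves, [Li^+] = 3s and [PO4^3-] = s.
So Ksp = (3s)^3 × s = 27s^4
s^4 = 2.1 x 10^-9 / 27, so s = 3.0 x 10^-3 M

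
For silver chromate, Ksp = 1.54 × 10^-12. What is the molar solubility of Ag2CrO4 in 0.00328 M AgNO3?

s = 1.43 × 10^-7 M

Ag2CrO4(s) ⇌ 2 Ag^+(aq) + CrO4^2-(aq)
Ksp = [Ag^+]^2[CrO4^2-]
Let s be the molar solubility in this solution. [Ag^+] = 0.00328 + 2s ≈ 0.00328, [CrO4^2-] = s (Ksp is small, so little additional dissolves).
Ksp ≈ (0.00328)^2 × s
s = 1.43 × 10^-7 M
Check: 2s = 2.9 × 10^-7 ≪ 0.00328, so the approximation is valid.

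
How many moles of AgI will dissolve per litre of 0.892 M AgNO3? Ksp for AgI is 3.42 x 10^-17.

3.83 x 10^-17 M

AgI(s) <=> Ag^+(aq) + I^-(aq)
Ksp = [Ag^+][I^-]
Let s = moles of AgI that dissolve per litre. [Ag^+] = 0.892 + s ≈ 0.892, [I^-] = s (since Ag^+ from AgNO3 dominates).
Ksp ≈ 0.892 × s
s = 3.83 x 10^-17 M
Check: s = 3.8 x 10^-17 ≪ 0.892, so the approximation is valid.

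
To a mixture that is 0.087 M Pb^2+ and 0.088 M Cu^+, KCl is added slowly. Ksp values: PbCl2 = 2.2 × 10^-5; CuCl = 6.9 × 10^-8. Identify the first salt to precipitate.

CuCl

Each salt begins to precipitate when Q = Ksp, i.e. when [Cl^-] reaches its threshold.
For PbCl2: 2.2 × 10^-5 = 0.087 × [Cl^-]^2  ⇒  [Cl^-] = 1.6 × 10^-2 M.
For CuCl: 6.9 × 10^-8 = 0.088 × [Cl^-]  ⇒  [Cl^-] = 7.8 × 10^-7 M.
The salt with the lower threshold [Cl^-] precipitates first: CuCl.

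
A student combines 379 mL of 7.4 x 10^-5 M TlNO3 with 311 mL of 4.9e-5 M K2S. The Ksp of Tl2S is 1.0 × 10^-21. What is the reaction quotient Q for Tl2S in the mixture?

3.6 × 10^-14

Total volume = 379 + 311 = 690 mL.
[Tl^+] = 7.4 × 10^-5 × (379/690) = 4.06 × 10^-5 M
[S^2-] = 4.9 × 10^-5 × (311/690) = 2.21 × 10^-5 M
Tl2S(s) ⇌ 2 Tl^+ + S^2-, so Q = [Tl^+]^2[S^2-]
Q = (4.06 × 10^-5)^2(2.21 × 10^-5) = 3.6 × 10^-14
Q > Ksp, so Tl2S will precipitate.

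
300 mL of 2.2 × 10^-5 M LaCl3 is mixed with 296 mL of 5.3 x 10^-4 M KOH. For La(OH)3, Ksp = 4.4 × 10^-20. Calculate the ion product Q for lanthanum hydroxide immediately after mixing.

Total volume = 300 + 296 = 596 mL.
[La^3+] = 2.2 × 10^-5 × (300/596) = 1.11 × 10^-5 M
[OH^-] = 5.3 × 10^-4 × (296/596) = 2.63 × 10^-4 M
La(OH)3(s) ⇌ La^3+ + 3 OH^-, so Q = [La^3+][OH^-]^3
Q = (1.11 × 10^-5)(2.63 × 10^-4)^3 = 2.0 x 10^-16
Q > Ksp, so La(OH)3 will precipitate.

2.0 × 10^-16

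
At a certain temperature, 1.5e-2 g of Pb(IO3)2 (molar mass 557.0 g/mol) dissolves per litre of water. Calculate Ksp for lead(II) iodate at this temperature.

Ksp = 7.8e-14

Molar solubility s = (1.5 × 10^-2 g/L) / (557.0 g/mol) = 2.69 × 10^-5 M.
Pb(IO3)2(s) <=> Pb^2+ + 2 IO3^-
With molar solubility s: [Pb^2+] = s, [IO3^-] = 2s.
Ksp = [Pb^2+][IO3^-]^2
Ksp = s(2s)^2 = 4s^3
Ksp = 4 × (2.69 × 10^-5)^3 = 7.8 x 10^-14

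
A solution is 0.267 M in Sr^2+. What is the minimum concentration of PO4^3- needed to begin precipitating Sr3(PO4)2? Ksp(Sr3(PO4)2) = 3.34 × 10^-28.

Sr3(PO4)2(s) ⇌ 3 Sr^2+(aq) + 2 PO4^3-(aq)
Ksp = [Sr^2+]^3[PO4^3-]^2
Precipitation begins when Q = Ksp. With [Sr^2+] = 0.267 M:
3.34 × 10^-28 = (0.267)^3 × [PO4^3-]^2
[PO4^3-] = (3.34 × 10^-28 / 1.903 x 10^-2)^(1/2) = 1.32 x 10^-13 M

[PO4^3-] ≈ 1.32e-13 M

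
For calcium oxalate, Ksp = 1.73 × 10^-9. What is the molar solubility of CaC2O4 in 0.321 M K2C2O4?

CaC2O4(s) <=> Ca^2+(aq) + C2O4^2-(aq)
Ksp = [Ca^2+][C2O4^2-]
If s mol/L dissolves here, [Ca^2+] = s, [C2O4^2-] = 0.321 + s ≈ 0.321 (Ksp is small, so little additional dissolves).
Ksp ≈ s × 0.321
s = 5.39 x 10^-9 M
Check: s = 5.4 x 10^-9 ≪ 0.321, so the approximation is valid.

5.39e-9 M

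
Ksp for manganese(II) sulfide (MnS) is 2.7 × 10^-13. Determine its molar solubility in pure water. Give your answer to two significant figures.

MnS(s) ⇌ Mn^2+ + S^2-
Ksp = [Mn^2+][S^2-]
Let s = molar solubility. Then [Mn^2+] = s and [S^2-] = s.
Ksp = s^2
s = (2.7 × 10^-13)^(1/2) = 5.2 × 10^-7 M

s ≈ 5.2 × 10^-7 M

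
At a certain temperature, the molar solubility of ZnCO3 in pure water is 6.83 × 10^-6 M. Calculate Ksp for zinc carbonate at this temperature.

ZnCO3(s) ⇌ Zn^2+(aq) + CO3^2-(aq)
If s mol/L of ZnCO3 dissolves, [Zn^2+] = s and [CO3^2-] = s.
Ksp = [Zn^2+][CO3^2-]
Ksp = s^2
With s = 6.83 × 10^-6: Ksp = 4.66 x 10^-11

Ksp = 4.66 x 10^-11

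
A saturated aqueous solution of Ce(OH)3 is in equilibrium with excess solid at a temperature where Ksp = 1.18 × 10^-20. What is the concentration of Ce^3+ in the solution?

4.57e-6 M

Ce(OH)3(s) <=> Ce^3+ + 3 OH^-
Ksp = [Ce^3+][OH^-]^3
If s mol/L of Ce(OH)3 dissolves, [Ce^3+] = s and [OH^-] = 3s.
Substituting: Ksp = s(3s)^3 = 27s^4
Solving, s = (1.18 × 10^-20/27)^(1/4) = 4.572 × 10^-6 M
[Ce^3+] = s = 4.57 x 10^-6 M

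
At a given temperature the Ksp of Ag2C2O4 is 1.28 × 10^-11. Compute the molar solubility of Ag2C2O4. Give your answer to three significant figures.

s = 1.47 × 10^-4 M

Ag2C2O4(s) ⇌ 2 Ag^+ + C2O4^2-
Ksp = [Ag^+]^2[C2O4^2-]
If s mol/L of Ag2C2O4 dissolves, [Ag^+] = 2s and [C2O4^2-] = s.
Ksp = (2s)^2s = 4s^3
s^3 = 1.28 × 10^-11 / 4, so s = 1.47 × 10^-4 M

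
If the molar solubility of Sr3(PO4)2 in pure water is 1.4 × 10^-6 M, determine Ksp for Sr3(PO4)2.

5.8 x 10^-28

Sr3(PO4)2(s) ⇌ 3 Sr^2+ + 2 PO4^3-
With molar solubility s: [Sr^2+] = 3s, [PO4^3-] = 2s.
Ksp = [Sr^2+]^3[PO4^3-]^2
So Ksp = (3s)^3 × (2s)^2 = 108s^5
Ksp = 108 × (1.4 × 10^-6)^5 = 5.8 x 10^-28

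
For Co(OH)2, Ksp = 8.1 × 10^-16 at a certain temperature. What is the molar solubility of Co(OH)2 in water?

Co(OH)2(s) ⇌ Co^2+(aq) + 2 OH^-(aq)
Ksp = [Co^2+][OH^-]^2
Let s = molar solubility. Then [Co^2+] = s and [OH^-] = 2s.
Ksp = s(2s)^2 = 4s^3
Solving, s = (8.1 × 10^-16/4)^(1/3) = 5.9 x 10^-6 M

s ≈ 5.9 × 10^-6 M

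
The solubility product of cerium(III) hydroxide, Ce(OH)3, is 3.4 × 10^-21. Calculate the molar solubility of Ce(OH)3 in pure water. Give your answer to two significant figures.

Ce(OH)3(s) ⇌ Ce^3+(aq) + 3 OH^-(aq)
Ksp = [Ce^3+][OH^-]^3
Let s = molar solubility. Then [Ce^3+] = s and [OH^-] = 3s.
Substituting: Ksp = s(3s)^3 = 27s^4
s = (3.4 × 10^-21 / 27)^(1/4) = 3.3 x 10^-6 M

s ≈ 3.3e-6 M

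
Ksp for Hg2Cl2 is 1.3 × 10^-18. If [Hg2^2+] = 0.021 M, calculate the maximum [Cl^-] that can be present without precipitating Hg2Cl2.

[Cl^-] = 7.9 × 10^-9 M

Hg2Cl2(s) ⇌ Hg2^2+(aq) + 2 Cl^-(aq)
Ksp = [Hg2^2+][Cl^-]^2
Precipitation begins when Q = Ksp. With [Hg2^2+] = 0.021 M:
1.3 × 10^-18 = (0.021) × [Cl^-]^2
[Cl^-] = (1.3 × 10^-18 / 2.1 × 10^-2)^(1/2) = 7.9 x 10^-9 M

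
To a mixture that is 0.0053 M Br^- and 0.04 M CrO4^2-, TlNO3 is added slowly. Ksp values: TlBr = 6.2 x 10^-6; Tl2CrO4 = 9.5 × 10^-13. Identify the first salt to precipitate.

Each salt begins to precipitate when Q = Ksp, i.e. when [Tl^+] reaches its threshold.
For TlBr: 6.2 x 10^-6 = 0.0053 × [Tl^+]  ⇒  [Tl^+] = 1.2 × 10^-3 M.
For Tl2CrO4: 9.5 × 10^-13 = 0.04 × [Tl^+]^2  ⇒  [Tl^+] = 4.9 x 10^-6 M.
The salt with the lower threshold [Tl^+] precipitates first: Tl2CrO4.

Tl2CrO4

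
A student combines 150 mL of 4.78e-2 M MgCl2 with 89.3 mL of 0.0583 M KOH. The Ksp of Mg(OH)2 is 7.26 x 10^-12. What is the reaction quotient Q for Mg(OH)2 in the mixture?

Total volume = 150 + 89.3 = 239.3 mL.
[Mg^2+] = 4.78 x 10^-2 × (150/239.3) = 2.996 x 10^-2 M
[OH^-] = 5.83 × 10^-2 × (89.3/239.3) = 2.176 x 10^-2 M
Mg(OH)2(s) ⇌ Mg^2+(aq) + 2 OH^-(aq), so Q = [Mg^2+][OH^-]^2
Q = (2.996 × 10^-2)(2.176 × 10^-2)^2 = 1.42 x 10^-5
Q > Ksp, so Mg(OH)2 will precipitate.

1.42e-5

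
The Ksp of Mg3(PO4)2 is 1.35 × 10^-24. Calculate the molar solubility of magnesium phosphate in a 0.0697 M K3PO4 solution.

Mg3(PO4)2(s) ⇌ 3 Mg^2+(aq) + 2 PO4^3-(aq)
Ksp = [Mg^2+]^3[PO4^3-]^2
Let s be the molar solubility in this solution. [Mg^2+] = 3s, [PO4^3-] = 0.0697 + 2s ≈ 0.0697 (since PO4^3- from K3PO4 dominates).
Ksp ≈ (3s)^3 × (0.0697)^2
s = 2.18 × 10^-8 M
Check: 2s = 4.4 x 10^-8 ≪ 0.0697, so the approximation is valid.

s ≈ 2.18e-8 M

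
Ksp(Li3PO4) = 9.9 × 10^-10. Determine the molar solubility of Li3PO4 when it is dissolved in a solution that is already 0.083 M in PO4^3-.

s ≈ 7.6 x 10^-4 M

Li3PO4(s) ⇌ 3 Li^+(aq) + PO4^3-(aq)
Ksp = [Li^+]^3[PO4^3-]
If s mol/L dissolves here, [Li^+] = 3s, [PO4^3-] = 0.083 + s ≈ 0.083 (Ksp is small, so little additional dissolves).
Ksp ≈ (3s)^3 × 0.083
s = 7.6 × 10^-4 M
Check: s = 7.6 × 10^-4 ≪ 0.083, so the approximation is valid.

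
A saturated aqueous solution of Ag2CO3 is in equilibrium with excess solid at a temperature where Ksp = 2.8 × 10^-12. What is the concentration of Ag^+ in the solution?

Ag2CO3(s) ⇌ 2 Ag^+(aq) + CO3^2-(aq)
Ksp = [Ag^+]^2[CO3^2-]
Let s = molar solubility. Then [Ag^+] = 2s and [CO3^2-] = s.
Ksp = (2s)^2s = 4s^3
s^3 = 2.8 × 10^-12 / 4, so s = 8.88 × 10^-5 M
[Ag^+] = 2s = 1.8 x 10^-4 M

[Ag^+] = 1.8e-4 M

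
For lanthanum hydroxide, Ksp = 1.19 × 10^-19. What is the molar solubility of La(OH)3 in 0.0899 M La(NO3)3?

La(OH)3(s) ⇌ La^3+ + 3 OH^-
Ksp = [La^3+][OH^-]^3
If s mol/L dissolves here, [La^3+] = 0.0899 + s ≈ 0.0899, [OH^-] = 3s (since La^3+ from La(NO3)3 dominates).
Ksp ≈ 0.0899 × (3s)^3
s = 3.66 × 10^-7 M
Check: s = 3.7 × 10^-7 ≪ 0.0899, so the approximation is valid.

3.66e-7 M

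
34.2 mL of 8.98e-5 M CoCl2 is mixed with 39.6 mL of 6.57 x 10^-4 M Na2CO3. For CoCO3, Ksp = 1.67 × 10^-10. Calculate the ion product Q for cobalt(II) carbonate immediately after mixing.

Total volume = 34.2 + 39.6 = 73.8 mL.
[Co^2+] = 8.98 × 10^-5 × (34.2/73.8) = 4.161 × 10^-5 M
[CO3^2-] = 6.57 × 10^-4 × (39.6/73.8) = 3.525 × 10^-4 M
CoCO3(s) ⇌ Co^2+(aq) + CO3^2-(aq), so Q = [Co^2+][CO3^2-]
Q = (4.161 × 10^-5)(3.525 × 10^-4) = 1.47 × 10^-8
Q > Ksp, so CoCO3 will precipitate.

1.47 × 10^-8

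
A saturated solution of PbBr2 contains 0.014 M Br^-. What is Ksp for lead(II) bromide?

Ksp ≈ 1.4e-6

PbBr2(s) <=> Pb^2+(aq) + 2 Br^-(aq)
Stoichiometry gives [Pb^2+] = (1/2)[Br^-] = 7.00 x 10^-3 M.
Ksp = [Pb^2+][Br^-]^2
Ksp = 7.00 × 10^-3 × (1.4 × 10^-2)^2 = 1.4 × 10^-6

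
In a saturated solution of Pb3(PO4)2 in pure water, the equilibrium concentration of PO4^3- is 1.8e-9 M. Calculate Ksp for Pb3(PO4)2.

Ksp ≈ 6.4 x 10^-44

Pb3(PO4)2(s) ⇌ 3 Pb^2+ + 2 PO4^3-
Stoichiometry gives [Pb^2+] = (3/2)[PO4^3-] = 2.70 × 10^-9 M.
Ksp = [Pb^2+]^3[PO4^3-]^2
Ksp = (2.70 x 10^-9)^3 × (1.8 x 10^-9)^2 = 6.4 × 10^-44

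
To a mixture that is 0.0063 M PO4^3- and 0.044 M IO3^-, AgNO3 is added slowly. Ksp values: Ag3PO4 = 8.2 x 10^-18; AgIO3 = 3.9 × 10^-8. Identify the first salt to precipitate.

AgIO3

Each salt begins to precipitate when Q = Ksp, i.e. when [Ag^+] reaches its threshold.
For Ag3PO4: 8.2 x 10^-18 = 0.0063 × [Ag^+]^3  ⇒  [Ag^+] = 1.1 x 10^-5 M.
For AgIO3: 3.9 × 10^-8 = 0.044 × [Ag^+]  ⇒  [Ag^+] = 8.9 × 10^-7 M.
The salt with the lower threshold [Ag^+] precipitates first: AgIO3.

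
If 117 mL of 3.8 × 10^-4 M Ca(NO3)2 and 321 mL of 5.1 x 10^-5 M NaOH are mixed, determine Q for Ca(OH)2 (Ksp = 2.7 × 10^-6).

Total volume = 117 + 321 = 438 mL.
[Ca^2+] = 3.8 × 10^-4 × (117/438) = 1.02 x 10^-4 M
[OH^-] = 5.1 × 10^-5 × (321/438) = 3.74 x 10^-5 M
Ca(OH)2(s) ⇌ Ca^2+ + 2 OH^-, so Q = [Ca^2+][OH^-]^2
Q = (1.02 × 10^-4)(3.74 × 10^-5)^2 = 1.4 x 10^-13
Q < Ksp, so no precipitate of Ca(OH)2 forms.

1.4 × 10^-13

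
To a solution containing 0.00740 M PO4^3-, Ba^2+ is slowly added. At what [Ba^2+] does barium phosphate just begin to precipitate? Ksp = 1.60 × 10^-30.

Ba3(PO4)2(s) <=> 3 Ba^2+(aq) + 2 PO4^3-(aq)
Ksp = [Ba^2+]^3[PO4^3-]^2
Precipitation begins when Q = Ksp. With [PO4^3-] = 0.00740 M:
1.60 × 10^-30 = (0.00740)^2 × [Ba^2+]^3
[Ba^2+] = (1.60 × 10^-30 / 5.476 × 10^-5)^(1/3) = 3.08 × 10^-9 M

[Ba^2+] = 3.08 × 10^-9 M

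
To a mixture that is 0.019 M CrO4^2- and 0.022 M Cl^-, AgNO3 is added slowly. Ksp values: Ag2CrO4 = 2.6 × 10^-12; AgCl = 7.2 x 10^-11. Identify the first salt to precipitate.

AgCl

Precipitation of each salt starts when its ion product equals its Ksp.
For Ag2CrO4: 2.6 × 10^-12 = 0.019 × [Ag^+]^2  ⇒  [Ag^+] = 1.2 × 10^-5 M.
For AgCl: 7.2 x 10^-11 = 0.022 × [Ag^+]  ⇒  [Ag^+] = 3.3 x 10^-9 M.
The salt with the lower threshold [Ag^+] precipitates first: AgCl.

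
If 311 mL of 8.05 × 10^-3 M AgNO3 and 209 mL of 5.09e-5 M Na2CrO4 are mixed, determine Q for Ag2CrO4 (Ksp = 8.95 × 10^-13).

Total volume = 311 + 209 = 520 mL.
[Ag^+] = 8.05 × 10^-3 × (311/520) = 4.815 x 10^-3 M
[CrO4^2-] = 5.09 × 10^-5 × (209/520) = 2.046 × 10^-5 M
Ag2CrO4(s) <=> 2 Ag^+ + CrO4^2-, so Q = [Ag^+]^2[CrO4^2-]
Q = (4.815 × 10^-3)^2(2.046 × 10^-5) = 4.74 × 10^-10
Q > Ksp, so Ag2CrO4 will precipitate.

Q = 4.74 × 10^-10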